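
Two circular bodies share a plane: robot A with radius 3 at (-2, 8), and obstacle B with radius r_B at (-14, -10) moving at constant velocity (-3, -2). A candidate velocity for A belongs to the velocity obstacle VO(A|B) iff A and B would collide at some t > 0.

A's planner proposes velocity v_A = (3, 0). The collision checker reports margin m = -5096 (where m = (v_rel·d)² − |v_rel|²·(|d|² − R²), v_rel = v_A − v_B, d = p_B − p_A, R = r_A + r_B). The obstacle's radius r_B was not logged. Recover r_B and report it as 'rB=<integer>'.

m = -5096
d = (-12, -18);  v_rel = (6, 2),  |v_rel|² = 40
v_rel×d = (6)·(-18) − (2)·(-12) = -84
since m = R²·40 − (-84)²:  R² = (7056 + -5096) / 40 = 49
R = √49 = 7  ⇒  r_B = 7 − 3 = 4

rB=4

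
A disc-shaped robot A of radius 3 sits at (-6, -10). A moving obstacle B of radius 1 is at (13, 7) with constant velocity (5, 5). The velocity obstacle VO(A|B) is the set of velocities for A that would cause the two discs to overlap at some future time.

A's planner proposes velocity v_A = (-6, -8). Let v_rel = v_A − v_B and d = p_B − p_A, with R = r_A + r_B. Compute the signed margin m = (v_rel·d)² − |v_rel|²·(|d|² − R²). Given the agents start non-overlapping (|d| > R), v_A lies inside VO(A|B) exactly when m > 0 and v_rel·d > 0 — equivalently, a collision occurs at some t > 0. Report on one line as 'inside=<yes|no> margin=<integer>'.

d = (19, 17),  |d|² = 650;  R = 3+1 = 4,  c = 650−4² = 634
v_rel = (-11, -13),  |v_rel|² = 290;  v_rel·d = (-11)·(19) + (-13)·(17) = -430
290·t² + 860·t + 634 = 0  ⇒  m = (-430)² − 290·634 = 1040
m = 1040 > 0,  v_rel·d = -430 < 0  ⇒  outside

inside=no margin=1040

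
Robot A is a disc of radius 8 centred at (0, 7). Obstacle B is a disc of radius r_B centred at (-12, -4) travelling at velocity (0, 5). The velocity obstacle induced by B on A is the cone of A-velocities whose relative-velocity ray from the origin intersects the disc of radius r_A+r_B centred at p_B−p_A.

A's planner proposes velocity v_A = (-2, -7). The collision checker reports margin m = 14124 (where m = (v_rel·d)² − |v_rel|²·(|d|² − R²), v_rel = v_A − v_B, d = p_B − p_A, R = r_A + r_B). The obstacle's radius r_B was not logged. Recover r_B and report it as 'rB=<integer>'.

m = 14124
d = (-12, -11);  v_rel = (-2, -12),  |v_rel|² = 148
v_rel×d = (-2)·(-11) − (-12)·(-12) = -122
since m = R²·148 − (-122)²:  R² = (14884 + 14124) / 148 = 196
R = √196 = 14  ⇒  r_B = 14 − 8 = 6

rB=6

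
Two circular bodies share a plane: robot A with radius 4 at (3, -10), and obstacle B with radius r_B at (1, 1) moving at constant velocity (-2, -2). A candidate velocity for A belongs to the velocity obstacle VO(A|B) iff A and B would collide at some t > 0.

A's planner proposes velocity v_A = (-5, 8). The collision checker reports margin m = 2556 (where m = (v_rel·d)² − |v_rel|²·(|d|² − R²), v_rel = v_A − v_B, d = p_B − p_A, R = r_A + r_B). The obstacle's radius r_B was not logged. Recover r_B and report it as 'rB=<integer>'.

m = 2556
d = (-2, 11);  v_rel = (-3, 10),  |v_rel|² = 109
v_rel×d = (-3)·(11) − (10)·(-2) = -13
since m = R²·109 − (-13)²:  R² = (169 + 2556) / 109 = 25
R = √25 = 5  ⇒  r_B = 5 − 4 = 1

rB=1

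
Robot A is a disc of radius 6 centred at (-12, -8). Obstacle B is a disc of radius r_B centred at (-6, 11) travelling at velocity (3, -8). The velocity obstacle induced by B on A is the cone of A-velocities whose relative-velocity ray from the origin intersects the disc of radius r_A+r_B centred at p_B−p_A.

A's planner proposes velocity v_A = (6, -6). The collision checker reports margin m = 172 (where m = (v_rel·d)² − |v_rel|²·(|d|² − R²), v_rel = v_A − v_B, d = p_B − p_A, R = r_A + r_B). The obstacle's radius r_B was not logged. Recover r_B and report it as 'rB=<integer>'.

m = 172
d = (6, 19);  v_rel = (3, 2),  |v_rel|² = 13
v_rel×d = (3)·(19) − (2)·(6) = 45
since m = R²·13 − 45²:  R² = (2025 + 172) / 13 = 169
R = √169 = 13  ⇒  r_B = 13 − 6 = 7

rB=7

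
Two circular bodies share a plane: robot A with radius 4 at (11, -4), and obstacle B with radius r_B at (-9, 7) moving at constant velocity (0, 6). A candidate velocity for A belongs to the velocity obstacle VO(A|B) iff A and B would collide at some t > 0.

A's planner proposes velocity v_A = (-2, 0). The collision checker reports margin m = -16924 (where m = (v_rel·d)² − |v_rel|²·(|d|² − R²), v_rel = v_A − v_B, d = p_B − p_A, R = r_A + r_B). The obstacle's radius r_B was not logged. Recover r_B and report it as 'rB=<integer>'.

m = -16924
d = (-20, 11);  v_rel = (-2, -6),  |v_rel|² = 40
v_rel×d = (-2)·(11) − (-6)·(-20) = -142
since m = R²·40 − (-142)²:  R² = (20164 + -16924) / 40 = 81
R = √81 = 9  ⇒  r_B = 9 − 4 = 5

rB=5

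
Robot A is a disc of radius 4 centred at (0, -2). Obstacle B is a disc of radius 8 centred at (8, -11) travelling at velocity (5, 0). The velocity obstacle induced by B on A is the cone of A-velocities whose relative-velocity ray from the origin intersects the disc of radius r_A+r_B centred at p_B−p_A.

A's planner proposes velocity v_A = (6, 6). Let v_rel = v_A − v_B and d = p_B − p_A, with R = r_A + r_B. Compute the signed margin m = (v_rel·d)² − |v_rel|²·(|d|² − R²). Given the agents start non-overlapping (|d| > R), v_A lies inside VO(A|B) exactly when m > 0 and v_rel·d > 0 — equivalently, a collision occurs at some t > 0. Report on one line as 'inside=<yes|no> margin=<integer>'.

d = (8, -9),  |d|² = 145;  R = 4+8 = 12,  c = 145−12² = 1
v_rel = (1, 6),  |v_rel|² = 37;  v_rel·d = (1)·(8) + (6)·(-9) = -46
37·t² + 92·t + 1 = 0  ⇒  m = (-46)² − 37·1 = 2079
m = 2079 > 0,  v_rel·d = -46 < 0  ⇒  outside

inside=no margin=2079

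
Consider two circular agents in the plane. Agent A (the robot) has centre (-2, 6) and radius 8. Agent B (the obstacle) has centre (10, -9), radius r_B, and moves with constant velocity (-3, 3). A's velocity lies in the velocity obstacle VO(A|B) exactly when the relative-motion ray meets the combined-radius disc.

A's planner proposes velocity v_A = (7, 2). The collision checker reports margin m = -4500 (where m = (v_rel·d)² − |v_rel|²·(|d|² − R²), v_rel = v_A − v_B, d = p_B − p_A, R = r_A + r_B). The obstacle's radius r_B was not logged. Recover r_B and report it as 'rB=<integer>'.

m = -4500
d = (12, -15);  v_rel = (10, -1),  |v_rel|² = 101
v_rel×d = (10)·(-15) − (-1)·(12) = -138
since m = R²·101 − (-138)²:  R² = (19044 + -4500) / 101 = 144
R = √144 = 12  ⇒  r_B = 12 − 8 = 4

rB=4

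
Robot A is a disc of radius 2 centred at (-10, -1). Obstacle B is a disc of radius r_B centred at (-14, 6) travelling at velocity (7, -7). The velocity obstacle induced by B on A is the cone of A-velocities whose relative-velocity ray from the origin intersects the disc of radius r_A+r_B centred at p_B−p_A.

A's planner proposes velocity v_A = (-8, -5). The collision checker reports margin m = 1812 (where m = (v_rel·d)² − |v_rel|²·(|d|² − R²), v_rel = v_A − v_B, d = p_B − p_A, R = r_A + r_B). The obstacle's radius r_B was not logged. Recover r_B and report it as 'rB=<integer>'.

m = 1812
d = (-4, 7);  v_rel = (-15, 2),  |v_rel|² = 229
v_rel×d = (-15)·(7) − (2)·(-4) = -97
since m = R²·229 − (-97)²:  R² = (9409 + 1812) / 229 = 49
R = √49 = 7  ⇒  r_B = 7 − 2 = 5

rB=5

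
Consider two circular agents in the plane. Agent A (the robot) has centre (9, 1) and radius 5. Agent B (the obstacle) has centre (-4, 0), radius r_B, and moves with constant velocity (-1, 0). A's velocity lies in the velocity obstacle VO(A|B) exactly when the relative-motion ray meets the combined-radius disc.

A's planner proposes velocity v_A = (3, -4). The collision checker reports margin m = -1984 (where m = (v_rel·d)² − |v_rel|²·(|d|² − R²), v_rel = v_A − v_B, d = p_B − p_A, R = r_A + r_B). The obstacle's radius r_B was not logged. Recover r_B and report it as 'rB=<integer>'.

m = -1984
d = (-13, -1);  v_rel = (4, -4),  |v_rel|² = 32
v_rel×d = (4)·(-1) − (-4)·(-13) = -56
since m = R²·32 − (-56)²:  R² = (3136 + -1984) / 32 = 36
R = √36 = 6  ⇒  r_B = 6 − 5 = 1

rB=1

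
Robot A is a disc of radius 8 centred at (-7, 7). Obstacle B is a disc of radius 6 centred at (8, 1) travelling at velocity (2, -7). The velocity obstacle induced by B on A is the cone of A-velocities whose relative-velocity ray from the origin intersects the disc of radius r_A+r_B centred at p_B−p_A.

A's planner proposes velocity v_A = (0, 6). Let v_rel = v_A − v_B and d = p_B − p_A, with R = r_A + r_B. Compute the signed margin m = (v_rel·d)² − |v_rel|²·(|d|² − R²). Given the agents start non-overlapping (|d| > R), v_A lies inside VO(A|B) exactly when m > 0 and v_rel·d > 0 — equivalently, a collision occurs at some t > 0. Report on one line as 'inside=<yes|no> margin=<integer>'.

d = (15, -6),  |d|² = 261;  R = 8+6 = 14,  c = 261−14² = 65
v_rel = (-2, 13),  |v_rel|² = 173;  v_rel·d = (-2)·(15) + (13)·(-6) = -108
173·t² + 216·t + 65 = 0  ⇒  m = (-108)² − 173·65 = 419
m = 419 > 0,  v_rel·d = -108 < 0  ⇒  outside

inside=no margin=419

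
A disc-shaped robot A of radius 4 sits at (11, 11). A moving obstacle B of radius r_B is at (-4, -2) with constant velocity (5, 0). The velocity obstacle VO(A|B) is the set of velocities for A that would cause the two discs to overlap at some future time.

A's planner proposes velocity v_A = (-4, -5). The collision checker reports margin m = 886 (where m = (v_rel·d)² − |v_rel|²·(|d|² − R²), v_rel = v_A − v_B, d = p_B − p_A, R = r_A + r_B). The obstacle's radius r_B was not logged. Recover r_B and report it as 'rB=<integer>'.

m = 886
d = (-15, -13);  v_rel = (-9, -5),  |v_rel|² = 106
v_rel×d = (-9)·(-13) − (-5)·(-15) = 42
since m = R²·106 − 42²:  R² = (1764 + 886) / 106 = 25
R = √25 = 5  ⇒  r_B = 5 − 4 = 1

rB=1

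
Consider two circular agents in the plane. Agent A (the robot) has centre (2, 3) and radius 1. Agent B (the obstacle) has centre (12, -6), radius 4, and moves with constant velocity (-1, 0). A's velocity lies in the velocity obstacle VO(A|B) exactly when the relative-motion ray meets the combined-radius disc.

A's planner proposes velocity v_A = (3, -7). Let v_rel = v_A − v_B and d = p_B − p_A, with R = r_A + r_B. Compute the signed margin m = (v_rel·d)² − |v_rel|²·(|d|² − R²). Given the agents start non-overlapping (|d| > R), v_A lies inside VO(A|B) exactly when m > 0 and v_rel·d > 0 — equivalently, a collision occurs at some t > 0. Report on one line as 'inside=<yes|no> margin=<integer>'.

d = (10, -9),  |d|² = 181;  R = 1+4 = 5,  c = 181−5² = 156
v_rel = (4, -7),  |v_rel|² = 65;  v_rel·d = (4)·(10) + (-7)·(-9) = 103
65·t² − 206·t + 156 = 0  ⇒  m = 103² − 65·156 = 469
m = 469 > 0,  v_rel·d = 103 > 0  ⇒  inside

inside=yes margin=469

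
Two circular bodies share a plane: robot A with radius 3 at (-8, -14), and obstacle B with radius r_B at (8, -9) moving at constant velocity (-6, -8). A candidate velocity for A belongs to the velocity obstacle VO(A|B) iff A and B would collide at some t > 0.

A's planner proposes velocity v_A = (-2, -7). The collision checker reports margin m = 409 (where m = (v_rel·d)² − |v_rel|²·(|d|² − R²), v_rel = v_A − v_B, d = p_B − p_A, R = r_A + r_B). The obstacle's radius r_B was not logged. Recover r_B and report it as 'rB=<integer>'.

m = 409
d = (16, 5);  v_rel = (4, 1),  |v_rel|² = 17
v_rel×d = (4)·(5) − (1)·(16) = 4
since m = R²·17 − 4²:  R² = (16 + 409) / 17 = 25
R = √25 = 5  ⇒  r_B = 5 − 3 = 2

rB=2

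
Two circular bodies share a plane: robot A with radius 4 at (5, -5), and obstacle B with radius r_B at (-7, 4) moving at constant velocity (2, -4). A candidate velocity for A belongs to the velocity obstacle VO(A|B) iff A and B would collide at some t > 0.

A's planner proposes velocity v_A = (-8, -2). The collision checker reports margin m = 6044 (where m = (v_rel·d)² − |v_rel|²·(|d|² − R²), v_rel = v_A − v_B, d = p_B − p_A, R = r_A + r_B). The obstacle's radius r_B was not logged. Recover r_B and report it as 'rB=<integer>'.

m = 6044
d = (-12, 9);  v_rel = (-10, 2),  |v_rel|² = 104
v_rel×d = (-10)·(9) − (2)·(-12) = -66
since m = R²·104 − (-66)²:  R² = (4356 + 6044) / 104 = 100
R = √100 = 10  ⇒  r_B = 10 − 4 = 6

rB=6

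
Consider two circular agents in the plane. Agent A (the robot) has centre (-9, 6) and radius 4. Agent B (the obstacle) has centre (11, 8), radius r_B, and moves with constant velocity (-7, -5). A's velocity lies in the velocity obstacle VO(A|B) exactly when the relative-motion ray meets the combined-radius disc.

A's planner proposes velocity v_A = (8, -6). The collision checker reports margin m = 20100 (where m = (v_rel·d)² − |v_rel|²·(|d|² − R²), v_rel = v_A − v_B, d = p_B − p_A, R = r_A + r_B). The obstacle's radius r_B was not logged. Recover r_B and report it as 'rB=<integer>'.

m = 20100
d = (20, 2);  v_rel = (15, -1),  |v_rel|² = 226
v_rel×d = (15)·(2) − (-1)·(20) = 50
since m = R²·226 − 50²:  R² = (2500 + 20100) / 226 = 100
R = √100 = 10  ⇒  r_B = 10 − 4 = 6

rB=6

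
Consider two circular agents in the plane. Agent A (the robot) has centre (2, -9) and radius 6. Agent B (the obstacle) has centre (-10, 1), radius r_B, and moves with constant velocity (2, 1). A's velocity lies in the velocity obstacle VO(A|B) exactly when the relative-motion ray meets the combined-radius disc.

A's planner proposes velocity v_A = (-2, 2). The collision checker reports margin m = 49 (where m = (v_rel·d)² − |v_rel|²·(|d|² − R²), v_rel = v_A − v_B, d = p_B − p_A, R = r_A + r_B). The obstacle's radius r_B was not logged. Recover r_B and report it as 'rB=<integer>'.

m = 49
d = (-12, 10);  v_rel = (-4, 1),  |v_rel|² = 17
v_rel×d = (-4)·(10) − (1)·(-12) = -28
since m = R²·17 − (-28)²:  R² = (784 + 49) / 17 = 49
R = √49 = 7  ⇒  r_B = 7 − 6 = 1

rB=1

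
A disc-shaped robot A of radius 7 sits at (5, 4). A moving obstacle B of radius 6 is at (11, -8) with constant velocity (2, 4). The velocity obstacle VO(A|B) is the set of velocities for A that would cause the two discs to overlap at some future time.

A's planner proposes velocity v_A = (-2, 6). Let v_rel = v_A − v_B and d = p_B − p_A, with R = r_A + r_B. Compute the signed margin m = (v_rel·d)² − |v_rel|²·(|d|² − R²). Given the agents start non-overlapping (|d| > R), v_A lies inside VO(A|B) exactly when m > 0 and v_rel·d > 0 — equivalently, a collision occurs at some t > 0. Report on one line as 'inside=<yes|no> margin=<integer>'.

d = (6, -12),  |d|² = 180;  R = 7+6 = 13,  c = 180−13² = 11
v_rel = (-4, 2),  |v_rel|² = 20;  v_rel·d = (-4)·(6) + (2)·(-12) = -48
20·t² + 96·t + 11 = 0  ⇒  m = (-48)² − 20·11 = 2084
m = 2084 > 0,  v_rel·d = -48 < 0  ⇒  outside

inside=no margin=2084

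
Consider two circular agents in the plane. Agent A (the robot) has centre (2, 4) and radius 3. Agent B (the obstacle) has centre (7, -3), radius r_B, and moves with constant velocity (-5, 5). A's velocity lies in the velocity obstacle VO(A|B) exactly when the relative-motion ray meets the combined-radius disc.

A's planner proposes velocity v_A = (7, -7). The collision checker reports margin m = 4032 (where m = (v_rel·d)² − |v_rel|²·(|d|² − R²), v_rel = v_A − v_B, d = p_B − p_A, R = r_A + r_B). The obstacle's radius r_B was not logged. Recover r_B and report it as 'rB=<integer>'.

m = 4032
d = (5, -7);  v_rel = (12, -12),  |v_rel|² = 288
v_rel×d = (12)·(-7) − (-12)·(5) = -24
since m = R²·288 − (-24)²:  R² = (576 + 4032) / 288 = 16
R = √16 = 4  ⇒  r_B = 4 − 3 = 1

rB=1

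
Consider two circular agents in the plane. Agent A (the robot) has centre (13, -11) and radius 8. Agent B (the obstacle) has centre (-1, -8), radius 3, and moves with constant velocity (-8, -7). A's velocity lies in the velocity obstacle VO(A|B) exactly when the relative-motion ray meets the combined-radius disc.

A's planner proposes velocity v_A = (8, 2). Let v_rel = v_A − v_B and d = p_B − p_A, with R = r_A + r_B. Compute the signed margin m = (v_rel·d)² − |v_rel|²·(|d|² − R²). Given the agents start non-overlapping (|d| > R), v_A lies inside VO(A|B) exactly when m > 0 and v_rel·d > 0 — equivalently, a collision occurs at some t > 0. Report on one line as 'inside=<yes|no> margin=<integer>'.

d = (-14, 3),  |d|² = 205;  R = 8+3 = 11,  c = 205−11² = 84
v_rel = (16, 9),  |v_rel|² = 337;  v_rel·d = (16)·(-14) + (9)·(3) = -197
337·t² + 394·t + 84 = 0  ⇒  m = (-197)² − 337·84 = 10501
m = 10501 > 0,  v_rel·d = -197 < 0  ⇒  outside

inside=no margin=10501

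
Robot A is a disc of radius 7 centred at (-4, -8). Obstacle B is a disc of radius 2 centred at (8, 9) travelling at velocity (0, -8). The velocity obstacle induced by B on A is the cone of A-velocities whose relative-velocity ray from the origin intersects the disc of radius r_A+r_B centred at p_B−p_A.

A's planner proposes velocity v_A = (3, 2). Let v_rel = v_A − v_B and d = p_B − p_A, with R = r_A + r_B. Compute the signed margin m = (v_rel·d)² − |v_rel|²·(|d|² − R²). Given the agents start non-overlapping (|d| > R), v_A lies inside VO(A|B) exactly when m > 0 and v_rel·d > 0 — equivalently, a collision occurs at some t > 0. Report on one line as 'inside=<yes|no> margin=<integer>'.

d = (12, 17),  |d|² = 433;  R = 7+2 = 9,  c = 433−9² = 352
v_rel = (3, 10),  |v_rel|² = 109;  v_rel·d = (3)·(12) + (10)·(17) = 206
109·t² − 412·t + 352 = 0  ⇒  m = 206² − 109·352 = 4068
m = 4068 > 0,  v_rel·d = 206 > 0  ⇒  inside

inside=yes margin=4068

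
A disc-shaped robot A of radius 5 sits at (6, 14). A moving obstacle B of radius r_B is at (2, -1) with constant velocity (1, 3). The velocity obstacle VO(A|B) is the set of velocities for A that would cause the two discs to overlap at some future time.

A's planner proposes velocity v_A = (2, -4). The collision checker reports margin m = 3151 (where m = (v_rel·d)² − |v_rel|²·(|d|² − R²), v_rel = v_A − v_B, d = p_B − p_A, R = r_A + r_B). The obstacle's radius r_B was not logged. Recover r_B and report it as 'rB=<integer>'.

m = 3151
d = (-4, -15);  v_rel = (1, -7),  |v_rel|² = 50
v_rel×d = (1)·(-15) − (-7)·(-4) = -43
since m = R²·50 − (-43)²:  R² = (1849 + 3151) / 50 = 100
R = √100 = 10  ⇒  r_B = 10 − 5 = 5

rB=5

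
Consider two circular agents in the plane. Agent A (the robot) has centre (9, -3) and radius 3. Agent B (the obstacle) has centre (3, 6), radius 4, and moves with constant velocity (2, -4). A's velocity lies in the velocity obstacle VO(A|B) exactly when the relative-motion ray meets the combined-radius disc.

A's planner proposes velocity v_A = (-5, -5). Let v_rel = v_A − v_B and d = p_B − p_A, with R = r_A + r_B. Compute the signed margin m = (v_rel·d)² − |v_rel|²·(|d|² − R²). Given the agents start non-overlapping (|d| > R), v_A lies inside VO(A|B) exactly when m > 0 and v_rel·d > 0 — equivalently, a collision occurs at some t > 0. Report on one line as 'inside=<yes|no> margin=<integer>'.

d = (-6, 9),  |d|² = 117;  R = 3+4 = 7,  c = 117−7² = 68
v_rel = (-7, -1),  |v_rel|² = 50;  v_rel·d = (-7)·(-6) + (-1)·(9) = 33
50·t² − 66·t + 68 = 0  ⇒  m = 33² − 50·68 = -2311
m = -2311 < 0,  v_rel·d = 33 > 0  ⇒  outside

inside=no margin=-2311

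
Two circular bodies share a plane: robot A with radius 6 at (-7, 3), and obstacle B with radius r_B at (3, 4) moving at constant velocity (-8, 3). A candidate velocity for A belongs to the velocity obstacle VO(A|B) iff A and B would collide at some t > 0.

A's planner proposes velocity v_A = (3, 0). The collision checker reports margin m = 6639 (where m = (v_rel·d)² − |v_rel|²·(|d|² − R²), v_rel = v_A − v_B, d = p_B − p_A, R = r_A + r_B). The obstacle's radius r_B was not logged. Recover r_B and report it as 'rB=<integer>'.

m = 6639
d = (10, 1);  v_rel = (11, -3),  |v_rel|² = 130
v_rel×d = (11)·(1) − (-3)·(10) = 41
since m = R²·130 − 41²:  R² = (1681 + 6639) / 130 = 64
R = √64 = 8  ⇒  r_B = 8 − 6 = 2

rB=2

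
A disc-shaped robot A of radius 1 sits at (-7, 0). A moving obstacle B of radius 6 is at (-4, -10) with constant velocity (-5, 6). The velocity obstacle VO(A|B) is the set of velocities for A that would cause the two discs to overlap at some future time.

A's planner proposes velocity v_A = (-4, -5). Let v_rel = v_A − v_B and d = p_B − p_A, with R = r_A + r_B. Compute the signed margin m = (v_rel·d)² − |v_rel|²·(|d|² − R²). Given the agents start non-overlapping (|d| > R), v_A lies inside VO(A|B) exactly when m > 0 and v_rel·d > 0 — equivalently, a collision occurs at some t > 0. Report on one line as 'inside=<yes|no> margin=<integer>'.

d = (3, -10),  |d|² = 109;  R = 1+6 = 7,  c = 109−7² = 60
v_rel = (1, -11),  |v_rel|² = 122;  v_rel·d = (1)·(3) + (-11)·(-10) = 113
122·t² − 226·t + 60 = 0  ⇒  m = 113² − 122·60 = 5449
m = 5449 > 0,  v_rel·d = 113 > 0  ⇒  inside

inside=yes margin=5449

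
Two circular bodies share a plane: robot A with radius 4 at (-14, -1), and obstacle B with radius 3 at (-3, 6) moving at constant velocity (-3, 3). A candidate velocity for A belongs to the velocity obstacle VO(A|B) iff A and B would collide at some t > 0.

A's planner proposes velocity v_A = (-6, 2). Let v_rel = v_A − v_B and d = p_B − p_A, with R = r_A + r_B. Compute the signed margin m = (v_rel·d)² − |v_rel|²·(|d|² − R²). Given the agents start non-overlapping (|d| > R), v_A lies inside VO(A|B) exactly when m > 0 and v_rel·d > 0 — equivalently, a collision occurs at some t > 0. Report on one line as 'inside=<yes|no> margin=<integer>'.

d = (11, 7),  |d|² = 170;  R = 4+3 = 7,  c = 170−7² = 121
v_rel = (-3, -1),  |v_rel|² = 10;  v_rel·d = (-3)·(11) + (-1)·(7) = -40
10·t² + 80·t + 121 = 0  ⇒  m = (-40)² − 10·121 = 390
m = 390 > 0,  v_rel·d = -40 < 0  ⇒  outside

inside=no margin=390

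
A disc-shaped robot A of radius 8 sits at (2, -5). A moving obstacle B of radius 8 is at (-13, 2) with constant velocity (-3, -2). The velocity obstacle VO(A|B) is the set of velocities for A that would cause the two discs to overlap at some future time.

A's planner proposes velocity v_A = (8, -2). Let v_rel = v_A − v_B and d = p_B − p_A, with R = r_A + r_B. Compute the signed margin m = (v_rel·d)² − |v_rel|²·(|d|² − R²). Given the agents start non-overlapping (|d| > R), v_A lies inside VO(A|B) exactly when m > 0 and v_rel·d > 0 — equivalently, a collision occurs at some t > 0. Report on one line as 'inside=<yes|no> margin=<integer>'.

d = (-15, 7),  |d|² = 274;  R = 8+8 = 16,  c = 274−16² = 18
v_rel = (11, 0),  |v_rel|² = 121;  v_rel·d = (11)·(-15) + (0)·(7) = -165
121·t² + 330·t + 18 = 0  ⇒  m = (-165)² − 121·18 = 25047
m = 25047 > 0,  v_rel·d = -165 < 0  ⇒  outside

inside=no margin=25047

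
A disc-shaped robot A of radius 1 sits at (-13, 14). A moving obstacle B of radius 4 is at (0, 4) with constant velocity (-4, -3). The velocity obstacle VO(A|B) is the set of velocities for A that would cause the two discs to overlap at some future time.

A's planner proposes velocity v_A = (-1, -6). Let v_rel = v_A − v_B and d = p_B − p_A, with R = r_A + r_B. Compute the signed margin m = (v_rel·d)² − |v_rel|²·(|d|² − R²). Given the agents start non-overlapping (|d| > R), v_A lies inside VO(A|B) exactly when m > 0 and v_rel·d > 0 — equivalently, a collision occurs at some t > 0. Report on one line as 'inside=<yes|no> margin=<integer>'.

d = (13, -10),  |d|² = 269;  R = 1+4 = 5,  c = 269−5² = 244
v_rel = (3, -3),  |v_rel|² = 18;  v_rel·d = (3)·(13) + (-3)·(-10) = 69
18·t² − 138·t + 244 = 0  ⇒  m = 69² − 18·244 = 369
m = 369 > 0,  v_rel·d = 69 > 0  ⇒  inside

inside=yes margin=369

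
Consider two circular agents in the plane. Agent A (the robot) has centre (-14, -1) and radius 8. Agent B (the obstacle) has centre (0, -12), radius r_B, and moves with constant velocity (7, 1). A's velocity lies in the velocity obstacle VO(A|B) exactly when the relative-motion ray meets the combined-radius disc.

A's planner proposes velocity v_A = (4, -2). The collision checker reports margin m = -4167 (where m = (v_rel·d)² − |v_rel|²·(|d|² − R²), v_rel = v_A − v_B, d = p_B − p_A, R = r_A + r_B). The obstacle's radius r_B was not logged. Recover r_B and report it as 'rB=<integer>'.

m = -4167
d = (14, -11);  v_rel = (-3, -3),  |v_rel|² = 18
v_rel×d = (-3)·(-11) − (-3)·(14) = 75
since m = R²·18 − 75²:  R² = (5625 + -4167) / 18 = 81
R = √81 = 9  ⇒  r_B = 9 − 8 = 1

rB=1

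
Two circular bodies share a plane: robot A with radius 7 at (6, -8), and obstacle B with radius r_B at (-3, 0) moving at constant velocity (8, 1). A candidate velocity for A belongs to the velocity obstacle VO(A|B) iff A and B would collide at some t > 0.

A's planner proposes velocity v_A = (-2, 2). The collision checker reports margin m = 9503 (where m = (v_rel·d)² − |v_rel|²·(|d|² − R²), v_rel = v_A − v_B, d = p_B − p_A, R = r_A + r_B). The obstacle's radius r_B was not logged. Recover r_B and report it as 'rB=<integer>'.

m = 9503
d = (-9, 8);  v_rel = (-10, 1),  |v_rel|² = 101
v_rel×d = (-10)·(8) − (1)·(-9) = -71
since m = R²·101 − (-71)²:  R² = (5041 + 9503) / 101 = 144
R = √144 = 12  ⇒  r_B = 12 − 7 = 5

rB=5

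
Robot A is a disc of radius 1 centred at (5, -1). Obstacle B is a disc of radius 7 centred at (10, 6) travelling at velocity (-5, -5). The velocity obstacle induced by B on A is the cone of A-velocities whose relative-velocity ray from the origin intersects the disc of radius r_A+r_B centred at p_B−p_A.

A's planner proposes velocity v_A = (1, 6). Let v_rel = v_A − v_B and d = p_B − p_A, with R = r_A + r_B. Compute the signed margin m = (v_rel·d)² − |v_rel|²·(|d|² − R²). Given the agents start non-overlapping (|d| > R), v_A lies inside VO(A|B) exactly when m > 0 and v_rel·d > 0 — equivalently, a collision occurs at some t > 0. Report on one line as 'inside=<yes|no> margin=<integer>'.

d = (5, 7),  |d|² = 74;  R = 1+7 = 8,  c = 74−8² = 10
v_rel = (6, 11),  |v_rel|² = 157;  v_rel·d = (6)·(5) + (11)·(7) = 107
157·t² − 214·t + 10 = 0  ⇒  m = 107² − 157·10 = 9879
m = 9879 > 0,  v_rel·d = 107 > 0  ⇒  inside

inside=yes margin=9879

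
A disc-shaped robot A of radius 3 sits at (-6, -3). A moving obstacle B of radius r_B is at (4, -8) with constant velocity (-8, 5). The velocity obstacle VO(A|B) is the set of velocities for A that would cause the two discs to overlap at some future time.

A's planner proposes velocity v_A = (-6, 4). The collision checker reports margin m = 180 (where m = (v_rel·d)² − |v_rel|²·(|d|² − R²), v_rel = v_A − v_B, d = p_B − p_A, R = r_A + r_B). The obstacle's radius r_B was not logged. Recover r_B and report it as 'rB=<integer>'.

m = 180
d = (10, -5);  v_rel = (2, -1),  |v_rel|² = 5
v_rel×d = (2)·(-5) − (-1)·(10) = 0
since m = R²·5 − 0²:  R² = (0 + 180) / 5 = 36
R = √36 = 6  ⇒  r_B = 6 − 3 = 3

rB=3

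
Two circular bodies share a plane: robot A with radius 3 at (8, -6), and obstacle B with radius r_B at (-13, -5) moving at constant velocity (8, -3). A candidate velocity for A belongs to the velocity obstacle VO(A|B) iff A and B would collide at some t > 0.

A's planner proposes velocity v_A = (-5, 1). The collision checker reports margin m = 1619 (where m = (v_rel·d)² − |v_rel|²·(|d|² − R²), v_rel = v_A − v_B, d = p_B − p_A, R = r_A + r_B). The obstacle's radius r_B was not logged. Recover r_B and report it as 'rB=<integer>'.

m = 1619
d = (-21, 1);  v_rel = (-13, 4),  |v_rel|² = 185
v_rel×d = (-13)·(1) − (4)·(-21) = 71
since m = R²·185 − 71²:  R² = (5041 + 1619) / 185 = 36
R = √36 = 6  ⇒  r_B = 6 − 3 = 3

rB=3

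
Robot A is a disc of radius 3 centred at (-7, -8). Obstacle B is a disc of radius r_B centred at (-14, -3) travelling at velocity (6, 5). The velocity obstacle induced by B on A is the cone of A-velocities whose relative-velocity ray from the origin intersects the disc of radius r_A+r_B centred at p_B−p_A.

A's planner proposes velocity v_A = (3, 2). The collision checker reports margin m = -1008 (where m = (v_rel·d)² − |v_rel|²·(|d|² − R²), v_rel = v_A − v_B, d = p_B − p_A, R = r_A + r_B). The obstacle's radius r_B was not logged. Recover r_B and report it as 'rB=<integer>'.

m = -1008
d = (-7, 5);  v_rel = (-3, -3),  |v_rel|² = 18
v_rel×d = (-3)·(5) − (-3)·(-7) = -36
since m = R²·18 − (-36)²:  R² = (1296 + -1008) / 18 = 16
R = √16 = 4  ⇒  r_B = 4 − 3 = 1

rB=1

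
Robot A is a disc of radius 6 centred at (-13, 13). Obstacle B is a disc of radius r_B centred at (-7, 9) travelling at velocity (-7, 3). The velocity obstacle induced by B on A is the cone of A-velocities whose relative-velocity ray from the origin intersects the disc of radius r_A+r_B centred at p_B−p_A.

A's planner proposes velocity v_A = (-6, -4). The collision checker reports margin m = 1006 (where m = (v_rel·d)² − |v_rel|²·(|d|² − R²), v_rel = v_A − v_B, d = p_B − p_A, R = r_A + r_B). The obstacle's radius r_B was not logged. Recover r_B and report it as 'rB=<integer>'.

m = 1006
d = (6, -4);  v_rel = (1, -7),  |v_rel|² = 50
v_rel×d = (1)·(-4) − (-7)·(6) = 38
since m = R²·50 − 38²:  R² = (1444 + 1006) / 50 = 49
R = √49 = 7  ⇒  r_B = 7 − 6 = 1

rB=1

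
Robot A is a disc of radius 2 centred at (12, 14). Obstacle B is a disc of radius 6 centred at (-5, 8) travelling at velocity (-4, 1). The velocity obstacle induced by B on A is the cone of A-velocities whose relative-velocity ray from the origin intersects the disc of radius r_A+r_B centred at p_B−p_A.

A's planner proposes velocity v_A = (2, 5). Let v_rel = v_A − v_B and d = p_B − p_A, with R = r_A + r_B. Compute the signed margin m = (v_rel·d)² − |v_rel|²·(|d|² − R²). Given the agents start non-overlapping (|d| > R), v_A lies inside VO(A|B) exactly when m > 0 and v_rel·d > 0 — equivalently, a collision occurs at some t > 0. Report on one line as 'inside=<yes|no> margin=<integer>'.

d = (-17, -6),  |d|² = 325;  R = 2+6 = 8,  c = 325−8² = 261
v_rel = (6, 4),  |v_rel|² = 52;  v_rel·d = (6)·(-17) + (4)·(-6) = -126
52·t² + 252·t + 261 = 0  ⇒  m = (-126)² − 52·261 = 2304
m = 2304 > 0,  v_rel·d = -126 < 0  ⇒  outside

inside=no margin=2304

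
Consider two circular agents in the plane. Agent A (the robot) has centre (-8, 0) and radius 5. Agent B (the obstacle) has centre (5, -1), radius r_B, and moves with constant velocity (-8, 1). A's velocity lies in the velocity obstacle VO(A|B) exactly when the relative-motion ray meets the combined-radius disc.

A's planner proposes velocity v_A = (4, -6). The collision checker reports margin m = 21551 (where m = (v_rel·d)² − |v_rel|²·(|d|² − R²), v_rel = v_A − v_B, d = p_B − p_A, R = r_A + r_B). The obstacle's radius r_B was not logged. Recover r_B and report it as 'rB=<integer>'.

m = 21551
d = (13, -1);  v_rel = (12, -7),  |v_rel|² = 193
v_rel×d = (12)·(-1) − (-7)·(13) = 79
since m = R²·193 − 79²:  R² = (6241 + 21551) / 193 = 144
R = √144 = 12  ⇒  r_B = 12 − 5 = 7

rB=7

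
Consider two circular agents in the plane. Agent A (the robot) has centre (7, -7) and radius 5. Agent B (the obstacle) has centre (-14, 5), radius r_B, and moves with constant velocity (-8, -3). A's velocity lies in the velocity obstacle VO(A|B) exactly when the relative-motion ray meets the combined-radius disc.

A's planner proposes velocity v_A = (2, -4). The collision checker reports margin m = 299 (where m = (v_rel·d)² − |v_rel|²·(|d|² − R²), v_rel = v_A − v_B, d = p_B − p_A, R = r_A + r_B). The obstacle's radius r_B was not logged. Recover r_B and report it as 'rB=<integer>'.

m = 299
d = (-21, 12);  v_rel = (10, -1),  |v_rel|² = 101
v_rel×d = (10)·(12) − (-1)·(-21) = 99
since m = R²·101 − 99²:  R² = (9801 + 299) / 101 = 100
R = √100 = 10  ⇒  r_B = 10 − 5 = 5

rB=5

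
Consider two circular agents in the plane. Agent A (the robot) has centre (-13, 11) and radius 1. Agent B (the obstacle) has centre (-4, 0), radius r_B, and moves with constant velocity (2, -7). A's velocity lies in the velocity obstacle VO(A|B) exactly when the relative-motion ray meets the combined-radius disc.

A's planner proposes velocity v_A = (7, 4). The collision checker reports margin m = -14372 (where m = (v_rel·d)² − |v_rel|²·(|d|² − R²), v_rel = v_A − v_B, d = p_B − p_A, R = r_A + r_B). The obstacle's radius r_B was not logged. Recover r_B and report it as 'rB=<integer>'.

m = -14372
d = (9, -11);  v_rel = (5, 11),  |v_rel|² = 146
v_rel×d = (5)·(-11) − (11)·(9) = -154
since m = R²·146 − (-154)²:  R² = (23716 + -14372) / 146 = 64
R = √64 = 8  ⇒  r_B = 8 − 1 = 7

rB=7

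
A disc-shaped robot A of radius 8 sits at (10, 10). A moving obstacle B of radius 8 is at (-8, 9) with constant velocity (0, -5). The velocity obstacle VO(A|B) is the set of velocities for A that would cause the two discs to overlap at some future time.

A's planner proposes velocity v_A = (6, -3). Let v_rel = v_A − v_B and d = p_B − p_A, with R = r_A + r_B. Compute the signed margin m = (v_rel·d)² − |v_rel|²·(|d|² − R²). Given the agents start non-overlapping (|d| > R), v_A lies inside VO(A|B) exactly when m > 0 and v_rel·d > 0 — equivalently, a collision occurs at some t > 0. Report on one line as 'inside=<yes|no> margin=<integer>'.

d = (-18, -1),  |d|² = 325;  R = 8+8 = 16,  c = 325−16² = 69
v_rel = (6, 2),  |v_rel|² = 40;  v_rel·d = (6)·(-18) + (2)·(-1) = -110
40·t² + 220·t + 69 = 0  ⇒  m = (-110)² − 40·69 = 9340
m = 9340 > 0,  v_rel·d = -110 < 0  ⇒  outside

inside=no margin=9340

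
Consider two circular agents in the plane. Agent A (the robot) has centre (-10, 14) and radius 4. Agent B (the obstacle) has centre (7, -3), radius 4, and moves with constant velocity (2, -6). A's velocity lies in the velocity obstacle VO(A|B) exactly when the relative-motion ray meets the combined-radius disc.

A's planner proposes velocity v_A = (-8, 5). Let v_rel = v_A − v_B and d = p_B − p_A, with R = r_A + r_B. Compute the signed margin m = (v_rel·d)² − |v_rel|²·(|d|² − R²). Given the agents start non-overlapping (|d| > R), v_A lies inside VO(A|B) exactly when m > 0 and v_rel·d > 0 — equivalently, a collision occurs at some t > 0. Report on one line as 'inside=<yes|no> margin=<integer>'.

d = (17, -17),  |d|² = 578;  R = 4+4 = 8,  c = 578−8² = 514
v_rel = (-10, 11),  |v_rel|² = 221;  v_rel·d = (-10)·(17) + (11)·(-17) = -357
221·t² + 714·t + 514 = 0  ⇒  m = (-357)² − 221·514 = 13855
m = 13855 > 0,  v_rel·d = -357 < 0  ⇒  outside

inside=no margin=13855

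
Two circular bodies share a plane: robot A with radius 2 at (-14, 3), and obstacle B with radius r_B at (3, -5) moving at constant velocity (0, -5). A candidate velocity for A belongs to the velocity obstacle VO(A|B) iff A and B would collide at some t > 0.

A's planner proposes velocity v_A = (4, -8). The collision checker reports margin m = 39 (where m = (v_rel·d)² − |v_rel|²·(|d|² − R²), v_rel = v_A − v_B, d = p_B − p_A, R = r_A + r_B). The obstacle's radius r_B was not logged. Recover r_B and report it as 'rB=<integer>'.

m = 39
d = (17, -8);  v_rel = (4, -3),  |v_rel|² = 25
v_rel×d = (4)·(-8) − (-3)·(17) = 19
since m = R²·25 − 19²:  R² = (361 + 39) / 25 = 16
R = √16 = 4  ⇒  r_B = 4 − 2 = 2

rB=2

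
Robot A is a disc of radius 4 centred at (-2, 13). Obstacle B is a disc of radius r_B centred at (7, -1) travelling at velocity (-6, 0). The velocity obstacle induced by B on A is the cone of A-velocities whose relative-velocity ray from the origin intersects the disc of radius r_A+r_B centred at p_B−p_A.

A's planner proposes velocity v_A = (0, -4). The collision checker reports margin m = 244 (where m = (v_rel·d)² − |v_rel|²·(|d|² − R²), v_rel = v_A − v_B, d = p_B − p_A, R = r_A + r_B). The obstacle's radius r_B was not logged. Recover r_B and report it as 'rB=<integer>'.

m = 244
d = (9, -14);  v_rel = (6, -4),  |v_rel|² = 52
v_rel×d = (6)·(-14) − (-4)·(9) = -48
since m = R²·52 − (-48)²:  R² = (2304 + 244) / 52 = 49
R = √49 = 7  ⇒  r_B = 7 − 4 = 3

rB=3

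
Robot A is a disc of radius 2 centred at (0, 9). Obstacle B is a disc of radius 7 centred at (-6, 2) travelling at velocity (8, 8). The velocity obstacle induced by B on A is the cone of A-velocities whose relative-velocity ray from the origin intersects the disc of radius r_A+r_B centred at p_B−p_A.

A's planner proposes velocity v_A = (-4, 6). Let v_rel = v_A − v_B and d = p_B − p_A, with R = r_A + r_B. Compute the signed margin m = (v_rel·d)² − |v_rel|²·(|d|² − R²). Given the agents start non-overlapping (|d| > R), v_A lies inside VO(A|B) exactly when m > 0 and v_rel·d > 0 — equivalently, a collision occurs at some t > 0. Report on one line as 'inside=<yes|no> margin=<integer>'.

d = (-6, -7),  |d|² = 85;  R = 2+7 = 9,  c = 85−9² = 4
v_rel = (-12, -2),  |v_rel|² = 148;  v_rel·d = (-12)·(-6) + (-2)·(-7) = 86
148·t² − 172·t + 4 = 0  ⇒  m = 86² − 148·4 = 6804
m = 6804 > 0,  v_rel·d = 86 > 0  ⇒  inside

inside=yes margin=6804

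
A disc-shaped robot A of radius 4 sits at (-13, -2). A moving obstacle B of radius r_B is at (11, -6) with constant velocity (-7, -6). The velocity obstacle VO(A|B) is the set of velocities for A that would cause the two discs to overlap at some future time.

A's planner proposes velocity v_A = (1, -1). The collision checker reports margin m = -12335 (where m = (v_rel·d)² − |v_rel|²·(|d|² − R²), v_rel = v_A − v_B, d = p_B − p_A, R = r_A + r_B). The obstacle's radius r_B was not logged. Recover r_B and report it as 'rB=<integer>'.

m = -12335
d = (24, -4);  v_rel = (8, 5),  |v_rel|² = 89
v_rel×d = (8)·(-4) − (5)·(24) = -152
since m = R²·89 − (-152)²:  R² = (23104 + -12335) / 89 = 121
R = √121 = 11  ⇒  r_B = 11 − 4 = 7

rB=7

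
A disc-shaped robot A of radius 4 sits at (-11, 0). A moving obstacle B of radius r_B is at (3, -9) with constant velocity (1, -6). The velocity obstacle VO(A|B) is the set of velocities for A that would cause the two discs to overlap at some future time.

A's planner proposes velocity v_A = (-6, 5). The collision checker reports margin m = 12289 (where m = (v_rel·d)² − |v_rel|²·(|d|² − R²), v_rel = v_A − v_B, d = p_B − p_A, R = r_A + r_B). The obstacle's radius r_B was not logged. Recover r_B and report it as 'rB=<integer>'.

m = 12289
d = (14, -9);  v_rel = (-7, 11),  |v_rel|² = 170
v_rel×d = (-7)·(-9) − (11)·(14) = -91
since m = R²·170 − (-91)²:  R² = (8281 + 12289) / 170 = 121
R = √121 = 11  ⇒  r_B = 11 − 4 = 7

rB=7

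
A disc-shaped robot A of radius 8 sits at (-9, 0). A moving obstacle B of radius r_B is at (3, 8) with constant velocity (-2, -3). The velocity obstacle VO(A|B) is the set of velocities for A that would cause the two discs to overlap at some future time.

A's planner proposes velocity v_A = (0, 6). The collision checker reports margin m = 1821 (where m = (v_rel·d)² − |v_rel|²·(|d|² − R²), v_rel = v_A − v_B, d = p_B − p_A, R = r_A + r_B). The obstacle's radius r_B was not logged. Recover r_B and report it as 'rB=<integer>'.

m = 1821
d = (12, 8);  v_rel = (2, 9),  |v_rel|² = 85
v_rel×d = (2)·(8) − (9)·(12) = -92
since m = R²·85 − (-92)²:  R² = (8464 + 1821) / 85 = 121
R = √121 = 11  ⇒  r_B = 11 − 8 = 3

rB=3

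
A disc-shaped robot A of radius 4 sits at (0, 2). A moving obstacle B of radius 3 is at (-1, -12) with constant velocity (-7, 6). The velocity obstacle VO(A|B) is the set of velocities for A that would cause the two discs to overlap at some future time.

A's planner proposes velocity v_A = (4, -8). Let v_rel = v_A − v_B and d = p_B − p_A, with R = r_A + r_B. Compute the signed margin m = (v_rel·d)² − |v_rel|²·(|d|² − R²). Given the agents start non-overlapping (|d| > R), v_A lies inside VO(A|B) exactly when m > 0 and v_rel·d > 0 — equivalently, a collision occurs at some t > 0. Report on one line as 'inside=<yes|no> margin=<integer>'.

d = (-1, -14),  |d|² = 197;  R = 4+3 = 7,  c = 197−7² = 148
v_rel = (11, -14),  |v_rel|² = 317;  v_rel·d = (11)·(-1) + (-14)·(-14) = 185
317·t² − 370·t + 148 = 0  ⇒  m = 185² − 317·148 = -12691
m = -12691 < 0,  v_rel·d = 185 > 0  ⇒  outside

inside=no margin=-12691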